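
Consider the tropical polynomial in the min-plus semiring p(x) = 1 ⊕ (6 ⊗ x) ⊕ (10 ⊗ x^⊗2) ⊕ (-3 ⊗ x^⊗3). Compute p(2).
p(2) = 1

A tropical monomial a ⊗ x^⊗i evaluates to a + i · x. Evaluating each term at x = 2:
  Term 0 contributes 1 + 0 · 2 = 1
  Term 1 contributes 6 + 1 · 2 = 8
  Term 2 contributes 10 + 2 · 2 = 14
  Term 3 contributes -3 + 3 · 2 = 3
p(2) = ⊕ of these = min[1, 8, 14, 3] = 1.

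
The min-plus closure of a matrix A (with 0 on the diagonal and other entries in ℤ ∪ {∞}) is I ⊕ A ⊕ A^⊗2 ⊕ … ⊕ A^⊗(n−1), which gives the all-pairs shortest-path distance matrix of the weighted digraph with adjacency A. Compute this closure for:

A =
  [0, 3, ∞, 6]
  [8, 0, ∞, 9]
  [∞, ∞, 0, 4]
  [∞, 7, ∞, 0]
Closure =
  [0, 3, ∞, 6]
  [8, 0, ∞, 9]
  [19, 11, 0, 4]
  [15, 7, ∞, 0]

This is the Floyd-Warshall all-pairs shortest-path computation. For each intermediate vertex k = 0, 1, …, 3, update dist[i][j] ← min(dist[i][j], dist[i][k] + dist[k][j]). The final matrix gives, for each (i, j), the minimum total weight of any directed path from i to j (possibly empty when i = j).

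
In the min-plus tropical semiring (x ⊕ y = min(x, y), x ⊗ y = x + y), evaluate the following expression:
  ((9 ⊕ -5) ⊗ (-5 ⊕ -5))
((9 ⊕ -5) ⊗ (-5 ⊕ -5)) = -10

Expand innermost to outermost. Recall ⊕ takes the minimum of its arguments and ⊗ takes their sum. Working out the expression ((9 ⊕ -5) ⊗ (-5 ⊕ -5)) gives -10.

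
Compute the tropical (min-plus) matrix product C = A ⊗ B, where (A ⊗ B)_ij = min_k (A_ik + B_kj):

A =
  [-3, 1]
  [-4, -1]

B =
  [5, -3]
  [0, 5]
A ⊗ B =
  [1, -6]
  [-1, -7]

Apply the min-plus product entry-by-entry:
  C[0][0] = min over k of (A[0][0] + B[0][0] = -3 + 5 = 2, A[0][1] + B[1][0] = 1 + 0 = 1) = 1 (attained at k = 1)
  C[0][1] = min over k of (A[0][0] + B[0][1] = -3 + -3 = -6, A[0][1] + B[1][1] = 1 + 5 = 6) = -6 (attained at k = 0)
  C[1][0] = min over k of (A[1][0] + B[0][0] = -4 + 5 = 1, A[1][1] + B[1][0] = -1 + 0 = -1) = -1 (attained at k = 1)
  C[1][1] = min over k of (A[1][0] + B[0][1] = -4 + -3 = -7, A[1][1] + B[1][1] = -1 + 5 = 4) = -7 (attained at k = 0)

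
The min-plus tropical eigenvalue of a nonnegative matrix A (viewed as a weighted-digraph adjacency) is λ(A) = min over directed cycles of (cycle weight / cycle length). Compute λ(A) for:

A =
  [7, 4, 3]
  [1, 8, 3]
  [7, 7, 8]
λ(A) = 5/2

Enumerate directed cycles and compute their means (weight / length). Sample:
  cycle 0 → 0: weight = 7, length = 1, mean = 7/1 ≈ 7.000
  cycle 1 → 1: weight = 8, length = 1, mean = 8/1 ≈ 8.000
  cycle 2 → 2: weight = 8, length = 1, mean = 8/1 ≈ 8.000
  cycle 0 → 1 → 0: weight = 5, length = 2, mean = 5/2 ≈ 2.500
  cycle 0 → 2 → 0: weight = 10, length = 2, mean = 10/2 ≈ 5.000
  cycle 1 → 0 → 1: weight = 5, length = 2, mean = 5/2 ≈ 2.500
Minimum mean = 2.500, attained e.g. along the cycle 0 → 1 → 0 with weight 5 and length 2. So λ(A) = 5/2 = 5/2.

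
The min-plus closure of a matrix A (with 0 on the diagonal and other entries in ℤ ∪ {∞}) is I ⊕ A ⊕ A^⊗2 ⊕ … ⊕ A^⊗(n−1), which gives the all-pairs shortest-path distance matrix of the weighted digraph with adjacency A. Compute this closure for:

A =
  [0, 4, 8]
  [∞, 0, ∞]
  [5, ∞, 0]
Closure =
  [0, 4, 8]
  [∞, 0, ∞]
  [5, 9, 0]

This is the Floyd-Warshall all-pairs shortest-path computation. For each intermediate vertex k = 0, 1, …, 2, update dist[i][j] ← min(dist[i][j], dist[i][k] + dist[k][j]). The final matrix gives, for each (i, j), the minimum total weight of any directed path from i to j (possibly empty when i = j).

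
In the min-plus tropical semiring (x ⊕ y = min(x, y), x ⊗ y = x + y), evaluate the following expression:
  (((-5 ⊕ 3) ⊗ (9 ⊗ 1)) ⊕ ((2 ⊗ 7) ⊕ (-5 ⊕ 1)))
(((-5 ⊕ 3) ⊗ (9 ⊗ 1)) ⊕ ((2 ⊗ 7) ⊕ (-5 ⊕ 1))) = -5

Expand innermost to outermost. Recall ⊕ takes the minimum of its arguments and ⊗ takes their sum. Working out the expression (((-5 ⊕ 3) ⊗ (9 ⊗ 1)) ⊕ ((2 ⊗ 7) ⊕ (-5 ⊕ 1))) gives -5.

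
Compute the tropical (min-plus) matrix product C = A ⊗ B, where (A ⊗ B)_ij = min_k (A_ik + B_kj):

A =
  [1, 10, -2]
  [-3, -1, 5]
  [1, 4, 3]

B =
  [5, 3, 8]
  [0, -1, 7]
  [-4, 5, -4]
A ⊗ B =
  [-6, 3, -6]
  [-1, -2, 1]
  [-1, 3, -1]

Apply the min-plus product entry-by-entry:
  C[0][0] = min over k of (A[0][0] + B[0][0] = 1 + 5 = 6, A[0][1] + B[1][0] = 10 + 0 = 10, A[0][2] + B[2][0] = -2 + -4 = -6) = -6 (attained at k = 2)
  C[0][1] = min over k of (A[0][0] + B[0][1] = 1 + 3 = 4, A[0][1] + B[1][1] = 10 + -1 = 9, A[0][2] + B[2][1] = -2 + 5 = 3) = 3 (attained at k = 2)
  C[0][2] = min over k of (A[0][0] + B[0][2] = 1 + 8 = 9, A[0][1] + B[1][2] = 10 + 7 = 17, A[0][2] + B[2][2] = -2 + -4 = -6) = -6 (attained at k = 2)
  C[1][0] = min over k of (A[1][0] + B[0][0] = -3 + 5 = 2, A[1][1] + B[1][0] = -1 + 0 = -1, A[1][2] + B[2][0] = 5 + -4 = 1) = -1 (attained at k = 1)
  C[1][1] = min over k of (A[1][0] + B[0][1] = -3 + 3 = 0, A[1][1] + B[1][1] = -1 + -1 = -2, A[1][2] + B[2][1] = 5 + 5 = 10) = -2 (attained at k = 1)
  C[1][2] = min over k of (A[1][0] + B[0][2] = -3 + 8 = 5, A[1][1] + B[1][2] = -1 + 7 = 6, A[1][2] + B[2][2] = 5 + -4 = 1) = 1 (attained at k = 2)
  C[2][0] = min over k of (A[2][0] + B[0][0] = 1 + 5 = 6, A[2][1] + B[1][0] = 4 + 0 = 4, A[2][2] + B[2][0] = 3 + -4 = -1) = -1 (attained at k = 2)
  C[2][1] = min over k of (A[2][0] + B[0][1] = 1 + 3 = 4, A[2][1] + B[1][1] = 4 + -1 = 3, A[2][2] + B[2][1] = 3 + 5 = 8) = 3 (attained at k = 1)
  C[2][2] = min over k of (A[2][0] + B[0][2] = 1 + 8 = 9, A[2][1] + B[1][2] = 4 + 7 = 11, A[2][2] + B[2][2] = 3 + -4 = -1) = -1 (attained at k = 2)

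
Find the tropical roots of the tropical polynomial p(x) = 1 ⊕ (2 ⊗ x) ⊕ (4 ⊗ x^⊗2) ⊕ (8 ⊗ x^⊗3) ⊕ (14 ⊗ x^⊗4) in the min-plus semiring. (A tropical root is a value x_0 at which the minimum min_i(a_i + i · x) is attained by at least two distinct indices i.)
Roots: {-6, -4, -2, -1}

Each tropical root is a break point of the lower envelope of the lines y = a_i + i · x (there are 5 lines, with slopes 0, 1, ..., 4). Only the lines that attain the minimum somewhere contribute to roots; other lines are dominated. Here the surviving (envelope) indices are i = 4, i = 3, i = 2, i = 1, i = 0.
Intersections between consecutive envelope lines give the roots: for adjacent envelope indices i < j the intersection is x = (a_i − a_j) / (j − i). Reading off the sorted break points: {-6, -4, -2, -1}.
Verification: at each break x_0, at least two indices attain the minimum of min_i(a_i + i · x_0).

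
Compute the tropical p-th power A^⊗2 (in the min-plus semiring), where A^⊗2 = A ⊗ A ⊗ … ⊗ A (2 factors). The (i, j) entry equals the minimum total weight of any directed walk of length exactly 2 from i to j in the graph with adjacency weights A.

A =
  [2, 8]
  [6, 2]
A^⊗2 =
  [4, 10]
  [8, 4]

Each entry (A^⊗2)_ij equals the minimum over all length-2 walks i = v_0 → v_1 → … → v_2 = j of Σ_t A[v_t][v_{t+1}]. For example, for (i, j) = (0, 1) we minimise over 2 possible intermediate vertex sequences; the minimum is 10, attained along the walk 0 → 0 → 1.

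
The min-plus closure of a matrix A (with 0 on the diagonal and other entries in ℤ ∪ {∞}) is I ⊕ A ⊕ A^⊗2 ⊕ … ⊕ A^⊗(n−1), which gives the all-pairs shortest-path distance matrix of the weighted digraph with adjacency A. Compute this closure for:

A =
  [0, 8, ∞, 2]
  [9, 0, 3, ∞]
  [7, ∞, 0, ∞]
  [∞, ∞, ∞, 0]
Closure =
  [0, 8, 11, 2]
  [9, 0, 3, 11]
  [7, 15, 0, 9]
  [∞, ∞, ∞, 0]

This is the Floyd-Warshall all-pairs shortest-path computation. For each intermediate vertex k = 0, 1, …, 3, update dist[i][j] ← min(dist[i][j], dist[i][k] + dist[k][j]). The final matrix gives, for each (i, j), the minimum total weight of any directed path from i to j (possibly empty when i = j).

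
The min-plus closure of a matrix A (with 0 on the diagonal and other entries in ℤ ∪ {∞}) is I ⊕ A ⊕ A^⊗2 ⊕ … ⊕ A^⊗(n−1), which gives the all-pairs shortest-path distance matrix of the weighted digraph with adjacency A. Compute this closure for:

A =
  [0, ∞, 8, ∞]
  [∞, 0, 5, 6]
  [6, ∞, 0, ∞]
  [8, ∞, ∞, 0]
Closure =
  [0, ∞, 8, ∞]
  [11, 0, 5, 6]
  [6, ∞, 0, ∞]
  [8, ∞, 16, 0]

This is the Floyd-Warshall all-pairs shortest-path computation. For each intermediate vertex k = 0, 1, …, 3, update dist[i][j] ← min(dist[i][j], dist[i][k] + dist[k][j]). The final matrix gives, for each (i, j), the minimum total weight of any directed path from i to j (possibly empty when i = j).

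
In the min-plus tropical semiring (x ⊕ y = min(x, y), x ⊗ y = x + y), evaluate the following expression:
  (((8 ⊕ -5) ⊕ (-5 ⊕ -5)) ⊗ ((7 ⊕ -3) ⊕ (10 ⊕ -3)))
(((8 ⊕ -5) ⊕ (-5 ⊕ -5)) ⊗ ((7 ⊕ -3) ⊕ (10 ⊕ -3))) = -8

Expand innermost to outermost. Recall ⊕ takes the minimum of its arguments and ⊗ takes their sum. Working out the expression (((8 ⊕ -5) ⊕ (-5 ⊕ -5)) ⊗ ((7 ⊕ -3) ⊕ (10 ⊕ -3))) gives -8.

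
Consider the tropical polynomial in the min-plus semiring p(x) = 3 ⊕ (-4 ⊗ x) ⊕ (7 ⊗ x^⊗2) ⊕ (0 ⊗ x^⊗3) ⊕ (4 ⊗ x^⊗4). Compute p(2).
p(2) = -2

A tropical monomial a ⊗ x^⊗i evaluates to a + i · x. Evaluating each term at x = 2:
  Term 0 contributes 3 + 0 · 2 = 3
  Term 1 contributes -4 + 1 · 2 = -2
  Term 2 contributes 7 + 2 · 2 = 11
  Term 3 contributes 0 + 3 · 2 = 6
  Term 4 contributes 4 + 4 · 2 = 12
p(2) = ⊕ of these = min[3, -2, 11, 6, 12] = -2.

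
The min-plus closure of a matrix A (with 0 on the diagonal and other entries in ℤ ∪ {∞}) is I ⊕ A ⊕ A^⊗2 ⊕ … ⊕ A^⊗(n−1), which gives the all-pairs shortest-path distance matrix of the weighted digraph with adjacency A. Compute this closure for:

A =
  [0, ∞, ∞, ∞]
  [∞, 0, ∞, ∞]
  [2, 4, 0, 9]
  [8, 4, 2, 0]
Closure =
  [0, ∞, ∞, ∞]
  [∞, 0, ∞, ∞]
  [2, 4, 0, 9]
  [4, 4, 2, 0]

This is the Floyd-Warshall all-pairs shortest-path computation. For each intermediate vertex k = 0, 1, …, 3, update dist[i][j] ← min(dist[i][j], dist[i][k] + dist[k][j]). The final matrix gives, for each (i, j), the minimum total weight of any directed path from i to j (possibly empty when i = j).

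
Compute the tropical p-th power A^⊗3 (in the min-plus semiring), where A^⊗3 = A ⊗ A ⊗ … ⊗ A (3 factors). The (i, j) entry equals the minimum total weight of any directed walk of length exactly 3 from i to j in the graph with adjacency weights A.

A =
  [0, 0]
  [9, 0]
A^⊗3 =
  [0, 0]
  [9, 0]

Each entry (A^⊗3)_ij equals the minimum over all length-3 walks i = v_0 → v_1 → … → v_3 = j of Σ_t A[v_t][v_{t+1}]. For example, for (i, j) = (0, 1) we minimise over 4 possible intermediate vertex sequences; the minimum is 0, attained along the walk 0 → 0 → 0 → 1.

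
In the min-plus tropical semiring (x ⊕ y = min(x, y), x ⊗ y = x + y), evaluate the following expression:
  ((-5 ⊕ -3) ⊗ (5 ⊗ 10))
((-5 ⊕ -3) ⊗ (5 ⊗ 10)) = 10

Expand innermost to outermost. Recall ⊕ takes the minimum of its arguments and ⊗ takes their sum. Working out the expression ((-5 ⊕ -3) ⊗ (5 ⊗ 10)) gives 10.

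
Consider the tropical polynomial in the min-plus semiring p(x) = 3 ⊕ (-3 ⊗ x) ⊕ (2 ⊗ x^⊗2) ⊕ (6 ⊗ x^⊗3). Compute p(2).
p(2) = -1

A tropical monomial a ⊗ x^⊗i evaluates to a + i · x. Evaluating each term at x = 2:
  Term 0 contributes 3 + 0 · 2 = 3
  Term 1 contributes -3 + 1 · 2 = -1
  Term 2 contributes 2 + 2 · 2 = 6
  Term 3 contributes 6 + 3 · 2 = 12
p(2) = ⊕ of these = min[3, -1, 6, 12] = -1.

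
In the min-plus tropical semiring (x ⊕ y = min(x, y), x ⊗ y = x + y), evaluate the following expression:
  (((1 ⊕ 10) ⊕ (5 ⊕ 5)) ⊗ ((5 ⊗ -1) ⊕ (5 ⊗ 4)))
(((1 ⊕ 10) ⊕ (5 ⊕ 5)) ⊗ ((5 ⊗ -1) ⊕ (5 ⊗ 4))) = 5

Expand innermost to outermost. Recall ⊕ takes the minimum of its arguments and ⊗ takes their sum. Working out the expression (((1 ⊕ 10) ⊕ (5 ⊕ 5)) ⊗ ((5 ⊗ -1) ⊕ (5 ⊗ 4))) gives 5.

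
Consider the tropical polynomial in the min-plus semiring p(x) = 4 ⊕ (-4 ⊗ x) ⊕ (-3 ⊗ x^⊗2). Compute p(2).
p(2) = -2

A tropical monomial a ⊗ x^⊗i evaluates to a + i · x. Evaluating each term at x = 2:
  Term 0 contributes 4 + 0 · 2 = 4
  Term 1 contributes -4 + 1 · 2 = -2
  Term 2 contributes -3 + 2 · 2 = 1
p(2) = ⊕ of these = min[4, -2, 1] = -2.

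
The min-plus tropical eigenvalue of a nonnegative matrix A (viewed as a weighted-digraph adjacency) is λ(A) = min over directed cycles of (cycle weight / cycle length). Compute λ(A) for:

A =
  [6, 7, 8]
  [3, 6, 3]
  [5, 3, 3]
λ(A) = 3

Enumerate directed cycles and compute their means (weight / length). Sample:
  cycle 0 → 0: weight = 6, length = 1, mean = 6/1 ≈ 6.000
  cycle 1 → 1: weight = 6, length = 1, mean = 6/1 ≈ 6.000
  cycle 2 → 2: weight = 3, length = 1, mean = 3/1 ≈ 3.000
  cycle 0 → 1 → 0: weight = 10, length = 2, mean = 10/2 ≈ 5.000
  cycle 0 → 2 → 0: weight = 13, length = 2, mean = 13/2 ≈ 6.500
  cycle 1 → 0 → 1: weight = 10, length = 2, mean = 10/2 ≈ 5.000
Minimum mean = 3.000, attained e.g. along the cycle 2 → 2 with weight 3 and length 1. So λ(A) = 3/1 = 3.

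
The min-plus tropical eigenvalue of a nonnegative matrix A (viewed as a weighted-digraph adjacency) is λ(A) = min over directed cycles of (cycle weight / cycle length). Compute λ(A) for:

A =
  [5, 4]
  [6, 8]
λ(A) = 5

Enumerate directed cycles and compute their means (weight / length). Sample:
  cycle 0 → 0: weight = 5, length = 1, mean = 5/1 ≈ 5.000
  cycle 1 → 1: weight = 8, length = 1, mean = 8/1 ≈ 8.000
  cycle 0 → 1 → 0: weight = 10, length = 2, mean = 10/2 ≈ 5.000
  cycle 1 → 0 → 1: weight = 10, length = 2, mean = 10/2 ≈ 5.000
Minimum mean = 5.000, attained e.g. along the cycle 0 → 0 with weight 5 and length 1. So λ(A) = 5/1 = 5.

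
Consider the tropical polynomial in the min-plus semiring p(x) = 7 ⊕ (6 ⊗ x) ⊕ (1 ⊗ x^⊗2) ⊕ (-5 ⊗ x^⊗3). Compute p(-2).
p(-2) = -11

A tropical monomial a ⊗ x^⊗i evaluates to a + i · x. Evaluating each term at x = -2:
  Term 0 contributes 7 + 0 · -2 = 7
  Term 1 contributes 6 + 1 · -2 = 4
  Term 2 contributes 1 + 2 · -2 = -3
  Term 3 contributes -5 + 3 · -2 = -11
p(-2) = ⊕ of these = min[7, 4, -3, -11] = -11.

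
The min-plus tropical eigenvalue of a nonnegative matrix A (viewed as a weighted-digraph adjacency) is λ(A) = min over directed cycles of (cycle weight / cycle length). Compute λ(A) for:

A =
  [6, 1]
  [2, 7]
λ(A) = 3/2

Enumerate directed cycles and compute their means (weight / length). Sample:
  cycle 0 → 0: weight = 6, length = 1, mean = 6/1 ≈ 6.000
  cycle 1 → 1: weight = 7, length = 1, mean = 7/1 ≈ 7.000
  cycle 0 → 1 → 0: weight = 3, length = 2, mean = 3/2 ≈ 1.500
  cycle 1 → 0 → 1: weight = 3, length = 2, mean = 3/2 ≈ 1.500
Minimum mean = 1.500, attained e.g. along the cycle 0 → 1 → 0 with weight 3 and length 2. So λ(A) = 3/2 = 3/2.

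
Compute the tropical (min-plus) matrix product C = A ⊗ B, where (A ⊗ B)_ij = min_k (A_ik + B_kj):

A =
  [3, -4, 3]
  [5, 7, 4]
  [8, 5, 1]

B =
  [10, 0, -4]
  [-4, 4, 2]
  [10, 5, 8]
A ⊗ B =
  [-8, 0, -2]
  [3, 5, 1]
  [1, 6, 4]

Apply the min-plus product entry-by-entry:
  C[0][0] = min over k of (A[0][0] + B[0][0] = 3 + 10 = 13, A[0][1] + B[1][0] = -4 + -4 = -8, A[0][2] + B[2][0] = 3 + 10 = 13) = -8 (attained at k = 1)
  C[0][1] = min over k of (A[0][0] + B[0][1] = 3 + 0 = 3, A[0][1] + B[1][1] = -4 + 4 = 0, A[0][2] + B[2][1] = 3 + 5 = 8) = 0 (attained at k = 1)
  C[0][2] = min over k of (A[0][0] + B[0][2] = 3 + -4 = -1, A[0][1] + B[1][2] = -4 + 2 = -2, A[0][2] + B[2][2] = 3 + 8 = 11) = -2 (attained at k = 1)
  C[1][0] = min over k of (A[1][0] + B[0][0] = 5 + 10 = 15, A[1][1] + B[1][0] = 7 + -4 = 3, A[1][2] + B[2][0] = 4 + 10 = 14) = 3 (attained at k = 1)
  C[1][1] = min over k of (A[1][0] + B[0][1] = 5 + 0 = 5, A[1][1] + B[1][1] = 7 + 4 = 11, A[1][2] + B[2][1] = 4 + 5 = 9) = 5 (attained at k = 0)
  C[1][2] = min over k of (A[1][0] + B[0][2] = 5 + -4 = 1, A[1][1] + B[1][2] = 7 + 2 = 9, A[1][2] + B[2][2] = 4 + 8 = 12) = 1 (attained at k = 0)
  C[2][0] = min over k of (A[2][0] + B[0][0] = 8 + 10 = 18, A[2][1] + B[1][0] = 5 + -4 = 1, A[2][2] + B[2][0] = 1 + 10 = 11) = 1 (attained at k = 1)
  C[2][1] = min over k of (A[2][0] + B[0][1] = 8 + 0 = 8, A[2][1] + B[1][1] = 5 + 4 = 9, A[2][2] + B[2][1] = 1 + 5 = 6) = 6 (attained at k = 2)
  C[2][2] = min over k of (A[2][0] + B[0][2] = 8 + -4 = 4, A[2][1] + B[1][2] = 5 + 2 = 7, A[2][2] + B[2][2] = 1 + 8 = 9) = 4 (attained at k = 0)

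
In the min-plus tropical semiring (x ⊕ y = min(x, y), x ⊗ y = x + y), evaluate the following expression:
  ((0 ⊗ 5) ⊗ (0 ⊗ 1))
((0 ⊗ 5) ⊗ (0 ⊗ 1)) = 6

Expand innermost to outermost. Recall ⊕ takes the minimum of its arguments and ⊗ takes their sum. Working out the expression ((0 ⊗ 5) ⊗ (0 ⊗ 1)) gives 6.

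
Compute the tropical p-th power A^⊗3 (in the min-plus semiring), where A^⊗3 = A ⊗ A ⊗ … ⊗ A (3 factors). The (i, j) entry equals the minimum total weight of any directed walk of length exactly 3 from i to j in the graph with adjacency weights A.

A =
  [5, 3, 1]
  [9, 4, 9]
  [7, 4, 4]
A^⊗3 =
  [12, 9, 9]
  [17, 12, 14]
  [15, 12, 12]

Each entry (A^⊗3)_ij equals the minimum over all length-3 walks i = v_0 → v_1 → … → v_3 = j of Σ_t A[v_t][v_{t+1}]. For example, for (i, j) = (0, 2) we minimise over 9 possible intermediate vertex sequences; the minimum is 9, attained along the walk 0 → 2 → 0 → 2.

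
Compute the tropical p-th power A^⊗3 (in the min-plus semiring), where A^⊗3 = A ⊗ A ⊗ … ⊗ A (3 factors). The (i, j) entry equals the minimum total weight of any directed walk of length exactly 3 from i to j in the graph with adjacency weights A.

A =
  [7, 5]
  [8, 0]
A^⊗3 =
  [13, 5]
  [8, 0]

Each entry (A^⊗3)_ij equals the minimum over all length-3 walks i = v_0 → v_1 → … → v_3 = j of Σ_t A[v_t][v_{t+1}]. For example, for (i, j) = (0, 1) we minimise over 4 possible intermediate vertex sequences; the minimum is 5, attained along the walk 0 → 1 → 1 → 1.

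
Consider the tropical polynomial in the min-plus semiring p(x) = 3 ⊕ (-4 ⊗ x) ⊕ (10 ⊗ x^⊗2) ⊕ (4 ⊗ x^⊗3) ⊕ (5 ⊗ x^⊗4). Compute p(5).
p(5) = 1

A tropical monomial a ⊗ x^⊗i evaluates to a + i · x. Evaluating each term at x = 5:
  Term 0 contributes 3 + 0 · 5 = 3
  Term 1 contributes -4 + 1 · 5 = 1
  Term 2 contributes 10 + 2 · 5 = 20
  Term 3 contributes 4 + 3 · 5 = 19
  Term 4 contributes 5 + 4 · 5 = 25
p(5) = ⊕ of these = min[3, 1, 20, 19, 25] = 1.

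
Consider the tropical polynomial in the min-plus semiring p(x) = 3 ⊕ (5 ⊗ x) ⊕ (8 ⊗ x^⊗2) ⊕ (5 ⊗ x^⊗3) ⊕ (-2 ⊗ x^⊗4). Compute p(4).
p(4) = 3

A tropical monomial a ⊗ x^⊗i evaluates to a + i · x. Evaluating each term at x = 4:
  Term 0 contributes 3 + 0 · 4 = 3
  Term 1 contributes 5 + 1 · 4 = 9
  Term 2 contributes 8 + 2 · 4 = 16
  Term 3 contributes 5 + 3 · 4 = 17
  Term 4 contributes -2 + 4 · 4 = 14
p(4) = ⊕ of these = min[3, 9, 16, 17, 14] = 3.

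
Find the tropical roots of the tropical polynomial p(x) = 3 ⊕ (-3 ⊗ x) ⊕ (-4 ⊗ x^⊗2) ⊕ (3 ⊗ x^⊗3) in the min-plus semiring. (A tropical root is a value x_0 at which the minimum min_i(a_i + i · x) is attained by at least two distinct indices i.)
Roots: {-7, 1, 6}

Each tropical root is a break point of the lower envelope of the lines y = a_i + i · x (there are 4 lines, with slopes 0, 1, ..., 3). Only the lines that attain the minimum somewhere contribute to roots; other lines are dominated. Here the surviving (envelope) indices are i = 3, i = 2, i = 1, i = 0.
Intersections between consecutive envelope lines give the roots: for adjacent envelope indices i < j the intersection is x = (a_i − a_j) / (j − i). Reading off the sorted break points: {-7, 1, 6}.
Verification: at each break x_0, at least two indices attain the minimum of min_i(a_i + i · x_0).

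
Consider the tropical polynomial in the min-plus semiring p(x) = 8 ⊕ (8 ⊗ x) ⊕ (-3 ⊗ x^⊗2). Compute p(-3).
p(-3) = -9

A tropical monomial a ⊗ x^⊗i evaluates to a + i · x. Evaluating each term at x = -3:
  Term 0 contributes 8 + 0 · -3 = 8
  Term 1 contributes 8 + 1 · -3 = 5
  Term 2 contributes -3 + 2 · -3 = -9
p(-3) = ⊕ of these = min[8, 5, -9] = -9.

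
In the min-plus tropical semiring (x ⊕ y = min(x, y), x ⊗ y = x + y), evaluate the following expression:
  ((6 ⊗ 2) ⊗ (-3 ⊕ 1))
((6 ⊗ 2) ⊗ (-3 ⊕ 1)) = 5

Expand innermost to outermost. Recall ⊕ takes the minimum of its arguments and ⊗ takes their sum. Working out the expression ((6 ⊗ 2) ⊗ (-3 ⊕ 1)) gives 5.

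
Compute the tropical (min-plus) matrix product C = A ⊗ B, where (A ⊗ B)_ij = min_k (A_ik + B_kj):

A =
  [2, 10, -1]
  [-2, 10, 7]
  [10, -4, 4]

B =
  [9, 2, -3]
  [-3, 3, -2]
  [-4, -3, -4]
A ⊗ B =
  [-5, -4, -5]
  [3, 0, -5]
  [-7, -1, -6]

Apply the min-plus product entry-by-entry:
  C[0][0] = min over k of (A[0][0] + B[0][0] = 2 + 9 = 11, A[0][1] + B[1][0] = 10 + -3 = 7, A[0][2] + B[2][0] = -1 + -4 = -5) = -5 (attained at k = 2)
  C[0][1] = min over k of (A[0][0] + B[0][1] = 2 + 2 = 4, A[0][1] + B[1][1] = 10 + 3 = 13, A[0][2] + B[2][1] = -1 + -3 = -4) = -4 (attained at k = 2)
  C[0][2] = min over k of (A[0][0] + B[0][2] = 2 + -3 = -1, A[0][1] + B[1][2] = 10 + -2 = 8, A[0][2] + B[2][2] = -1 + -4 = -5) = -5 (attained at k = 2)
  C[1][0] = min over k of (A[1][0] + B[0][0] = -2 + 9 = 7, A[1][1] + B[1][0] = 10 + -3 = 7, A[1][2] + B[2][0] = 7 + -4 = 3) = 3 (attained at k = 2)
  C[1][1] = min over k of (A[1][0] + B[0][1] = -2 + 2 = 0, A[1][1] + B[1][1] = 10 + 3 = 13, A[1][2] + B[2][1] = 7 + -3 = 4) = 0 (attained at k = 0)
  C[1][2] = min over k of (A[1][0] + B[0][2] = -2 + -3 = -5, A[1][1] + B[1][2] = 10 + -2 = 8, A[1][2] + B[2][2] = 7 + -4 = 3) = -5 (attained at k = 0)
  C[2][0] = min over k of (A[2][0] + B[0][0] = 10 + 9 = 19, A[2][1] + B[1][0] = -4 + -3 = -7, A[2][2] + B[2][0] = 4 + -4 = 0) = -7 (attained at k = 1)
  C[2][1] = min over k of (A[2][0] + B[0][1] = 10 + 2 = 12, A[2][1] + B[1][1] = -4 + 3 = -1, A[2][2] + B[2][1] = 4 + -3 = 1) = -1 (attained at k = 1)
  C[2][2] = min over k of (A[2][0] + B[0][2] = 10 + -3 = 7, A[2][1] + B[1][2] = -4 + -2 = -6, A[2][2] + B[2][2] = 4 + -4 = 0) = -6 (attained at k = 1)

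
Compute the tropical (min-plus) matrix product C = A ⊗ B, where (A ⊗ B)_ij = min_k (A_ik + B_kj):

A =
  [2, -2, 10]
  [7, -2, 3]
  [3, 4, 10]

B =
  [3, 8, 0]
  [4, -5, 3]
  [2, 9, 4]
A ⊗ B =
  [2, -7, 1]
  [2, -7, 1]
  [6, -1, 3]

Apply the min-plus product entry-by-entry:
  C[0][0] = min over k of (A[0][0] + B[0][0] = 2 + 3 = 5, A[0][1] + B[1][0] = -2 + 4 = 2, A[0][2] + B[2][0] = 10 + 2 = 12) = 2 (attained at k = 1)
  C[0][1] = min over k of (A[0][0] + B[0][1] = 2 + 8 = 10, A[0][1] + B[1][1] = -2 + -5 = -7, A[0][2] + B[2][1] = 10 + 9 = 19) = -7 (attained at k = 1)
  C[0][2] = min over k of (A[0][0] + B[0][2] = 2 + 0 = 2, A[0][1] + B[1][2] = -2 + 3 = 1, A[0][2] + B[2][2] = 10 + 4 = 14) = 1 (attained at k = 1)
  C[1][0] = min over k of (A[1][0] + B[0][0] = 7 + 3 = 10, A[1][1] + B[1][0] = -2 + 4 = 2, A[1][2] + B[2][0] = 3 + 2 = 5) = 2 (attained at k = 1)
  C[1][1] = min over k of (A[1][0] + B[0][1] = 7 + 8 = 15, A[1][1] + B[1][1] = -2 + -5 = -7, A[1][2] + B[2][1] = 3 + 9 = 12) = -7 (attained at k = 1)
  C[1][2] = min over k of (A[1][0] + B[0][2] = 7 + 0 = 7, A[1][1] + B[1][2] = -2 + 3 = 1, A[1][2] + B[2][2] = 3 + 4 = 7) = 1 (attained at k = 1)
  C[2][0] = min over k of (A[2][0] + B[0][0] = 3 + 3 = 6, A[2][1] + B[1][0] = 4 + 4 = 8, A[2][2] + B[2][0] = 10 + 2 = 12) = 6 (attained at k = 0)
  C[2][1] = min over k of (A[2][0] + B[0][1] = 3 + 8 = 11, A[2][1] + B[1][1] = 4 + -5 = -1, A[2][2] + B[2][1] = 10 + 9 = 19) = -1 (attained at k = 1)
  C[2][2] = min over k of (A[2][0] + B[0][2] = 3 + 0 = 3, A[2][1] + B[1][2] = 4 + 3 = 7, A[2][2] + B[2][2] = 10 + 4 = 14) = 3 (attained at k = 0)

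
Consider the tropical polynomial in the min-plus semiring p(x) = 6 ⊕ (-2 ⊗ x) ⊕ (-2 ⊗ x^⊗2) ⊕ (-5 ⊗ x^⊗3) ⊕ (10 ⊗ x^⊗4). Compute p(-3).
p(-3) = -14

A tropical monomial a ⊗ x^⊗i evaluates to a + i · x. Evaluating each term at x = -3:
  Term 0 contributes 6 + 0 · -3 = 6
  Term 1 contributes -2 + 1 · -3 = -5
  Term 2 contributes -2 + 2 · -3 = -8
  Term 3 contributes -5 + 3 · -3 = -14
  Term 4 contributes 10 + 4 · -3 = -2
p(-3) = ⊕ of these = min[6, -5, -8, -14, -2] = -14.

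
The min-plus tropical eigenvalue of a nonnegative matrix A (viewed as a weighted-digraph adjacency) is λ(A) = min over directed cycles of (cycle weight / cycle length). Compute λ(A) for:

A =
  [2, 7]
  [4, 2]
λ(A) = 2

Enumerate directed cycles and compute their means (weight / length). Sample:
  cycle 0 → 0: weight = 2, length = 1, mean = 2/1 ≈ 2.000
  cycle 1 → 1: weight = 2, length = 1, mean = 2/1 ≈ 2.000
  cycle 0 → 1 → 0: weight = 11, length = 2, mean = 11/2 ≈ 5.500
  cycle 1 → 0 → 1: weight = 11, length = 2, mean = 11/2 ≈ 5.500
Minimum mean = 2.000, attained e.g. along the cycle 0 → 0 with weight 2 and length 1. So λ(A) = 2/1 = 2.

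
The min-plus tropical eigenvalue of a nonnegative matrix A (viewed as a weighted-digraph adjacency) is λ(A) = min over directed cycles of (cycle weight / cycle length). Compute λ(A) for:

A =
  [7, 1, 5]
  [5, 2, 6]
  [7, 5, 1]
λ(A) = 1

Enumerate directed cycles and compute their means (weight / length). Sample:
  cycle 0 → 0: weight = 7, length = 1, mean = 7/1 ≈ 7.000
  cycle 1 → 1: weight = 2, length = 1, mean = 2/1 ≈ 2.000
  cycle 2 → 2: weight = 1, length = 1, mean = 1/1 ≈ 1.000
  cycle 0 → 1 → 0: weight = 6, length = 2, mean = 6/2 ≈ 3.000
  cycle 0 → 2 → 0: weight = 12, length = 2, mean = 12/2 ≈ 6.000
  cycle 1 → 0 → 1: weight = 6, length = 2, mean = 6/2 ≈ 3.000
Minimum mean = 1.000, attained e.g. along the cycle 2 → 2 with weight 1 and length 1. So λ(A) = 1/1 = 1.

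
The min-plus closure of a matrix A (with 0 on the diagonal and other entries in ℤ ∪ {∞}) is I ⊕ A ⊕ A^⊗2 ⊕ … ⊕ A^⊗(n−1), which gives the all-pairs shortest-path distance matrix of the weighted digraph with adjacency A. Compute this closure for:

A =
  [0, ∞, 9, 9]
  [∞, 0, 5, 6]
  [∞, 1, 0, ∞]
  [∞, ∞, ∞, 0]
Closure =
  [0, 10, 9, 9]
  [∞, 0, 5, 6]
  [∞, 1, 0, 7]
  [∞, ∞, ∞, 0]

This is the Floyd-Warshall all-pairs shortest-path computation. For each intermediate vertex k = 0, 1, …, 3, update dist[i][j] ← min(dist[i][j], dist[i][k] + dist[k][j]). The final matrix gives, for each (i, j), the minimum total weight of any directed path from i to j (possibly empty when i = j).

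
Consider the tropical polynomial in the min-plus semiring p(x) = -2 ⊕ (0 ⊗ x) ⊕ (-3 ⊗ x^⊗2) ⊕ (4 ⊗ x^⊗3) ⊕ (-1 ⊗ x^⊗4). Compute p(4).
p(4) = -2

A tropical monomial a ⊗ x^⊗i evaluates to a + i · x. Evaluating each term at x = 4:
  Term 0 contributes -2 + 0 · 4 = -2
  Term 1 contributes 0 + 1 · 4 = 4
  Term 2 contributes -3 + 2 · 4 = 5
  Term 3 contributes 4 + 3 · 4 = 16
  Term 4 contributes -1 + 4 · 4 = 15
p(4) = ⊕ of these = min[-2, 4, 5, 16, 15] = -2.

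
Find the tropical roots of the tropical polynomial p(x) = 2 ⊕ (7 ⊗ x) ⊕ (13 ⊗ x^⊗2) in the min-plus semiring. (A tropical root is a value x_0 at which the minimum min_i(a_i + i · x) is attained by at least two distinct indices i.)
Roots: {-6, -5}

Each tropical root is a break point of the lower envelope of the lines y = a_i + i · x (there are 3 lines, with slopes 0, 1, ..., 2). Only the lines that attain the minimum somewhere contribute to roots; other lines are dominated. Here the surviving (envelope) indices are i = 2, i = 1, i = 0.
Intersections between consecutive envelope lines give the roots: for adjacent envelope indices i < j the intersection is x = (a_i − a_j) / (j − i). Reading off the sorted break points: {-6, -5}.
Verification: at each break x_0, at least two indices attain the minimum of min_i(a_i + i · x_0).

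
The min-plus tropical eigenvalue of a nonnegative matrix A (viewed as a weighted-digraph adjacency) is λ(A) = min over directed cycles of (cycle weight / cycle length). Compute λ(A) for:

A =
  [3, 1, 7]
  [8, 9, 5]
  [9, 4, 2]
λ(A) = 2

Enumerate directed cycles and compute their means (weight / length). Sample:
  cycle 0 → 0: weight = 3, length = 1, mean = 3/1 ≈ 3.000
  cycle 1 → 1: weight = 9, length = 1, mean = 9/1 ≈ 9.000
  cycle 2 → 2: weight = 2, length = 1, mean = 2/1 ≈ 2.000
  cycle 0 → 1 → 0: weight = 9, length = 2, mean = 9/2 ≈ 4.500
  cycle 0 → 2 → 0: weight = 16, length = 2, mean = 16/2 ≈ 8.000
  cycle 1 → 0 → 1: weight = 9, length = 2, mean = 9/2 ≈ 4.500
Minimum mean = 2.000, attained e.g. along the cycle 2 → 2 with weight 2 and length 1. So λ(A) = 2/1 = 2.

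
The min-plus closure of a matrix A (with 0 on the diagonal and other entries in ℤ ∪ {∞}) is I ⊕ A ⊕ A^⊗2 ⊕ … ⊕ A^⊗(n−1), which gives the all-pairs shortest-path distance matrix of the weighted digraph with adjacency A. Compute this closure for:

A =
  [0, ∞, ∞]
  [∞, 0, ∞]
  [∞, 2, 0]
Closure =
  [0, ∞, ∞]
  [∞, 0, ∞]
  [∞, 2, 0]

This is the Floyd-Warshall all-pairs shortest-path computation. For each intermediate vertex k = 0, 1, …, 2, update dist[i][j] ← min(dist[i][j], dist[i][k] + dist[k][j]). The final matrix gives, for each (i, j), the minimum total weight of any directed path from i to j (possibly empty when i = j).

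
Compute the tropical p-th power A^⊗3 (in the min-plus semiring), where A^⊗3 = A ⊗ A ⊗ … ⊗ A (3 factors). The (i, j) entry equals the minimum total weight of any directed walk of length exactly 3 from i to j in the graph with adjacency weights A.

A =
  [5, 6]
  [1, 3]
A^⊗3 =
  [10, 12]
  [7, 9]

Each entry (A^⊗3)_ij equals the minimum over all length-3 walks i = v_0 → v_1 → … → v_3 = j of Σ_t A[v_t][v_{t+1}]. For example, for (i, j) = (0, 1) we minimise over 4 possible intermediate vertex sequences; the minimum is 12, attained along the walk 0 → 1 → 1 → 1.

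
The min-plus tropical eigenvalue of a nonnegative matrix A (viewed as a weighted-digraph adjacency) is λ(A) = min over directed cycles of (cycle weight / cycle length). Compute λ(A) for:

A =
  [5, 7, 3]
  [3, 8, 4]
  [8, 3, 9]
λ(A) = 3

Enumerate directed cycles and compute their means (weight / length). Sample:
  cycle 0 → 0: weight = 5, length = 1, mean = 5/1 ≈ 5.000
  cycle 1 → 1: weight = 8, length = 1, mean = 8/1 ≈ 8.000
  cycle 2 → 2: weight = 9, length = 1, mean = 9/1 ≈ 9.000
  cycle 0 → 1 → 0: weight = 10, length = 2, mean = 10/2 ≈ 5.000
  cycle 0 → 2 → 0: weight = 11, length = 2, mean = 11/2 ≈ 5.500
  cycle 1 → 0 → 1: weight = 10, length = 2, mean = 10/2 ≈ 5.000
Minimum mean = 3.000, attained e.g. along the cycle 0 → 2 → 1 → 0 with weight 9 and length 3. So λ(A) = 9/3 = 3.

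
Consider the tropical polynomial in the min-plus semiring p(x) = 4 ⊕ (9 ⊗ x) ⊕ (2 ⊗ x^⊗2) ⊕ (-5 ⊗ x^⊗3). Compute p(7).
p(7) = 4

A tropical monomial a ⊗ x^⊗i evaluates to a + i · x. Evaluating each term at x = 7:
  Term 0 contributes 4 + 0 · 7 = 4
  Term 1 contributes 9 + 1 · 7 = 16
  Term 2 contributes 2 + 2 · 7 = 16
  Term 3 contributes -5 + 3 · 7 = 16
p(7) = ⊕ of these = min[4, 16, 16, 16] = 4.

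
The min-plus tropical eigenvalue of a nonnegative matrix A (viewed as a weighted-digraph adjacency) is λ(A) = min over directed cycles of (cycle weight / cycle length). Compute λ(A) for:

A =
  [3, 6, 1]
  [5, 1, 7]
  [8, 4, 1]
λ(A) = 1

Enumerate directed cycles and compute their means (weight / length). Sample:
  cycle 0 → 0: weight = 3, length = 1, mean = 3/1 ≈ 3.000
  cycle 1 → 1: weight = 1, length = 1, mean = 1/1 ≈ 1.000
  cycle 2 → 2: weight = 1, length = 1, mean = 1/1 ≈ 1.000
  cycle 0 → 1 → 0: weight = 11, length = 2, mean = 11/2 ≈ 5.500
  cycle 0 → 2 → 0: weight = 9, length = 2, mean = 9/2 ≈ 4.500
  cycle 1 → 0 → 1: weight = 11, length = 2, mean = 11/2 ≈ 5.500
Minimum mean = 1.000, attained e.g. along the cycle 1 → 1 with weight 1 and length 1. So λ(A) = 1/1 = 1.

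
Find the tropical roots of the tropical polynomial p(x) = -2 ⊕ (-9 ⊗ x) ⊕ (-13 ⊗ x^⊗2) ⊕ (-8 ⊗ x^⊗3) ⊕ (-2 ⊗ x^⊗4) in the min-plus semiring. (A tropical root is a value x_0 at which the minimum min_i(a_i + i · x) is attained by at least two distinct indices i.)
Roots: {-6, -5, 4, 7}

Each tropical root is a break point of the lower envelope of the lines y = a_i + i · x (there are 5 lines, with slopes 0, 1, ..., 4). Only the lines that attain the minimum somewhere contribute to roots; other lines are dominated. Here the surviving (envelope) indices are i = 4, i = 3, i = 2, i = 1, i = 0.
Intersections between consecutive envelope lines give the roots: for adjacent envelope indices i < j the intersection is x = (a_i − a_j) / (j − i). Reading off the sorted break points: {-6, -5, 4, 7}.
Verification: at each break x_0, at least two indices attain the minimum of min_i(a_i + i · x_0).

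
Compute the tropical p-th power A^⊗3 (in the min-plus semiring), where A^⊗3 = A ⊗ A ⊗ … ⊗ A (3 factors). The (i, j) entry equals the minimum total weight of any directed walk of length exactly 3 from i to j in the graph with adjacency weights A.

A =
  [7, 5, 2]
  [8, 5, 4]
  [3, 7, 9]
A^⊗3 =
  [12, 10, 7]
  [12, 12, 9]
  [8, 12, 12]

Each entry (A^⊗3)_ij equals the minimum over all length-3 walks i = v_0 → v_1 → … → v_3 = j of Σ_t A[v_t][v_{t+1}]. For example, for (i, j) = (0, 2) we minimise over 9 possible intermediate vertex sequences; the minimum is 7, attained along the walk 0 → 2 → 0 → 2.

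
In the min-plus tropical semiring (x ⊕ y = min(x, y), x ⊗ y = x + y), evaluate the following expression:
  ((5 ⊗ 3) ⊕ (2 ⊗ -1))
((5 ⊗ 3) ⊕ (2 ⊗ -1)) = 1

Expand innermost to outermost. Recall ⊕ takes the minimum of its arguments and ⊗ takes their sum. Working out the expression ((5 ⊗ 3) ⊕ (2 ⊗ -1)) gives 1.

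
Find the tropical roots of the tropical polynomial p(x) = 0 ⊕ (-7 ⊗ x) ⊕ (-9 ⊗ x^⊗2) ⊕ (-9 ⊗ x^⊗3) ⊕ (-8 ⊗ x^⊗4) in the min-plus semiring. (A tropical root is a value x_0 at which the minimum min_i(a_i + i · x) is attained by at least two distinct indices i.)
Roots: {-1, 0, 2, 7}

Each tropical root is a break point of the lower envelope of the lines y = a_i + i · x (there are 5 lines, with slopes 0, 1, ..., 4). Only the lines that attain the minimum somewhere contribute to roots; other lines are dominated. Here the surviving (envelope) indices are i = 4, i = 3, i = 2, i = 1, i = 0.
Intersections between consecutive envelope lines give the roots: for adjacent envelope indices i < j the intersection is x = (a_i − a_j) / (j − i). Reading off the sorted break points: {-1, 0, 2, 7}.
Verification: at each break x_0, at least two indices attain the minimum of min_i(a_i + i · x_0).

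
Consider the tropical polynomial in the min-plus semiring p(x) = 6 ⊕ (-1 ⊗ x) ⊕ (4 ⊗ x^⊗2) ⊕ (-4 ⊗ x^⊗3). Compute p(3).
p(3) = 2

A tropical monomial a ⊗ x^⊗i evaluates to a + i · x. Evaluating each term at x = 3:
  Term 0 contributes 6 + 0 · 3 = 6
  Term 1 contributes -1 + 1 · 3 = 2
  Term 2 contributes 4 + 2 · 3 = 10
  Term 3 contributes -4 + 3 · 3 = 5
p(3) = ⊕ of these = min[6, 2, 10, 5] = 2.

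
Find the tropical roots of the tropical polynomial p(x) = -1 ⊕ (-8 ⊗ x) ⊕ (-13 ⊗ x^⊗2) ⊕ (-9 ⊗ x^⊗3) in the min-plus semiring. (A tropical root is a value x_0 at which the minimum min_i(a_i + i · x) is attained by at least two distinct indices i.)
Roots: {-4, 5, 7}

Each tropical root is a break point of the lower envelope of the lines y = a_i + i · x (there are 4 lines, with slopes 0, 1, ..., 3). Only the lines that attain the minimum somewhere contribute to roots; other lines are dominated. Here the surviving (envelope) indices are i = 3, i = 2, i = 1, i = 0.
Intersections between consecutive envelope lines give the roots: for adjacent envelope indices i < j the intersection is x = (a_i − a_j) / (j − i). Reading off the sorted break points: {-4, 5, 7}.
Verification: at each break x_0, at least two indices attain the minimum of min_i(a_i + i · x_0).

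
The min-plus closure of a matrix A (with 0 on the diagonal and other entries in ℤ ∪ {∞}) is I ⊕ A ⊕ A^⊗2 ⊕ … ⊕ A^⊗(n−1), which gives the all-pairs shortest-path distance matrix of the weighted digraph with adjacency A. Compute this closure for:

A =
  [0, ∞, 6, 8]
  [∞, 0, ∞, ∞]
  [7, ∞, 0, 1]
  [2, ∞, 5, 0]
Closure =
  [0, ∞, 6, 7]
  [∞, 0, ∞, ∞]
  [3, ∞, 0, 1]
  [2, ∞, 5, 0]

This is the Floyd-Warshall all-pairs shortest-path computation. For each intermediate vertex k = 0, 1, …, 3, update dist[i][j] ← min(dist[i][j], dist[i][k] + dist[k][j]). The final matrix gives, for each (i, j), the minimum total weight of any directed path from i to j (possibly empty when i = j).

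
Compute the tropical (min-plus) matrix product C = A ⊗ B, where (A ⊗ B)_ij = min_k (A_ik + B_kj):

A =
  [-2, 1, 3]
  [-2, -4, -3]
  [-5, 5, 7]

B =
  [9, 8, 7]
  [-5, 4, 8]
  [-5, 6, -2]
A ⊗ B =
  [-4, 5, 1]
  [-9, 0, -5]
  [0, 3, 2]

Apply the min-plus product entry-by-entry:
  C[0][0] = min over k of (A[0][0] + B[0][0] = -2 + 9 = 7, A[0][1] + B[1][0] = 1 + -5 = -4, A[0][2] + B[2][0] = 3 + -5 = -2) = -4 (attained at k = 1)
  C[0][1] = min over k of (A[0][0] + B[0][1] = -2 + 8 = 6, A[0][1] + B[1][1] = 1 + 4 = 5, A[0][2] + B[2][1] = 3 + 6 = 9) = 5 (attained at k = 1)
  C[0][2] = min over k of (A[0][0] + B[0][2] = -2 + 7 = 5, A[0][1] + B[1][2] = 1 + 8 = 9, A[0][2] + B[2][2] = 3 + -2 = 1) = 1 (attained at k = 2)
  C[1][0] = min over k of (A[1][0] + B[0][0] = -2 + 9 = 7, A[1][1] + B[1][0] = -4 + -5 = -9, A[1][2] + B[2][0] = -3 + -5 = -8) = -9 (attained at k = 1)
  C[1][1] = min over k of (A[1][0] + B[0][1] = -2 + 8 = 6, A[1][1] + B[1][1] = -4 + 4 = 0, A[1][2] + B[2][1] = -3 + 6 = 3) = 0 (attained at k = 1)
  C[1][2] = min over k of (A[1][0] + B[0][2] = -2 + 7 = 5, A[1][1] + B[1][2] = -4 + 8 = 4, A[1][2] + B[2][2] = -3 + -2 = -5) = -5 (attained at k = 2)
  C[2][0] = min over k of (A[2][0] + B[0][0] = -5 + 9 = 4, A[2][1] + B[1][0] = 5 + -5 = 0, A[2][2] + B[2][0] = 7 + -5 = 2) = 0 (attained at k = 1)
  C[2][1] = min over k of (A[2][0] + B[0][1] = -5 + 8 = 3, A[2][1] + B[1][1] = 5 + 4 = 9, A[2][2] + B[2][1] = 7 + 6 = 13) = 3 (attained at k = 0)
  C[2][2] = min over k of (A[2][0] + B[0][2] = -5 + 7 = 2, A[2][1] + B[1][2] = 5 + 8 = 13, A[2][2] + B[2][2] = 7 + -2 = 5) = 2 (attained at k = 0)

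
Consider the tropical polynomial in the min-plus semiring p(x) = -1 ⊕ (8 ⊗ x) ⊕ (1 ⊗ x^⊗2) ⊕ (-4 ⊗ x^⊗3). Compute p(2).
p(2) = -1

A tropical monomial a ⊗ x^⊗i evaluates to a + i · x. Evaluating each term at x = 2:
  Term 0 contributes -1 + 0 · 2 = -1
  Term 1 contributes 8 + 1 · 2 = 10
  Term 2 contributes 1 + 2 · 2 = 5
  Term 3 contributes -4 + 3 · 2 = 2
p(2) = ⊕ of these = min[-1, 10, 5, 2] = -1.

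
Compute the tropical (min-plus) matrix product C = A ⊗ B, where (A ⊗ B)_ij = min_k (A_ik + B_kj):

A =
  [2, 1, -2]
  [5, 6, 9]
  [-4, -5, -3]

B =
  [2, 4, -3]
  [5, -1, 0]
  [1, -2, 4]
A ⊗ B =
  [-1, -4, -1]
  [7, 5, 2]
  [-2, -6, -7]

Apply the min-plus product entry-by-entry:
  C[0][0] = min over k of (A[0][0] + B[0][0] = 2 + 2 = 4, A[0][1] + B[1][0] = 1 + 5 = 6, A[0][2] + B[2][0] = -2 + 1 = -1) = -1 (attained at k = 2)
  C[0][1] = min over k of (A[0][0] + B[0][1] = 2 + 4 = 6, A[0][1] + B[1][1] = 1 + -1 = 0, A[0][2] + B[2][1] = -2 + -2 = -4) = -4 (attained at k = 2)
  C[0][2] = min over k of (A[0][0] + B[0][2] = 2 + -3 = -1, A[0][1] + B[1][2] = 1 + 0 = 1, A[0][2] + B[2][2] = -2 + 4 = 2) = -1 (attained at k = 0)
  C[1][0] = min over k of (A[1][0] + B[0][0] = 5 + 2 = 7, A[1][1] + B[1][0] = 6 + 5 = 11, A[1][2] + B[2][0] = 9 + 1 = 10) = 7 (attained at k = 0)
  C[1][1] = min over k of (A[1][0] + B[0][1] = 5 + 4 = 9, A[1][1] + B[1][1] = 6 + -1 = 5, A[1][2] + B[2][1] = 9 + -2 = 7) = 5 (attained at k = 1)
  C[1][2] = min over k of (A[1][0] + B[0][2] = 5 + -3 = 2, A[1][1] + B[1][2] = 6 + 0 = 6, A[1][2] + B[2][2] = 9 + 4 = 13) = 2 (attained at k = 0)
  C[2][0] = min over k of (A[2][0] + B[0][0] = -4 + 2 = -2, A[2][1] + B[1][0] = -5 + 5 = 0, A[2][2] + B[2][0] = -3 + 1 = -2) = -2 (attained at k = 0)
  C[2][1] = min over k of (A[2][0] + B[0][1] = -4 + 4 = 0, A[2][1] + B[1][1] = -5 + -1 = -6, A[2][2] + B[2][1] = -3 + -2 = -5) = -6 (attained at k = 1)
  C[2][2] = min over k of (A[2][0] + B[0][2] = -4 + -3 = -7, A[2][1] + B[1][2] = -5 + 0 = -5, A[2][2] + B[2][2] = -3 + 4 = 1) = -7 (attained at k = 0)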